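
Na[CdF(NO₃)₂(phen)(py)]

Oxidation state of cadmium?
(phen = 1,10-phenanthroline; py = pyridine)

+2

1 sodium outside the brackets (+1 each) → the complex ion is 1−.
Ligand charges: 1×phen neutral; 1×py neutral; 1×F = -1; 2×NO3 = -2; sum -3.
Cd + (-3) = 1− ⇒ Cd is +2.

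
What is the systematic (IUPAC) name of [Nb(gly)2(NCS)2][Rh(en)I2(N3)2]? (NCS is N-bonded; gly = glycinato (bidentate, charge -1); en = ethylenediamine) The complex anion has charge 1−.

Both ions are complex: the cation is named first with the plain metal name, the anion second with the -ate form; each ion's ligands are alphabetised independently.
The complex anion is given as 1−; its ligand charges sum to -4, so Rh = +3.
A 1:1 salt means the cation carries the equal and opposite charge, 1+.
Cation: ligand charges sum to -4; for the ion to be 1+, Nb = +5.

bis(glycinato)diisothiocyanatoniobium(V) diazido(ethylenediamine)diiodorhodate(III)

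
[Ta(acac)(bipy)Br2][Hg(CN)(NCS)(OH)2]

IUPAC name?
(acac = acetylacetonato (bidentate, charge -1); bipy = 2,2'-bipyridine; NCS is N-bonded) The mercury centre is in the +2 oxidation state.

Hg is given as +2; the anion's ligand charges sum to -4, so the complex anion is 2−.
A 1:1 salt means the cation carries the equal and opposite charge, 2+.
Cation: ligand charges sum to -3; for the ion to be 2+, Ta = +5.

(acetylacetonato)(2,2'-bipyridine)dibromotantalum(V) cyanodihydroxoisothiocyanatomercurate(II)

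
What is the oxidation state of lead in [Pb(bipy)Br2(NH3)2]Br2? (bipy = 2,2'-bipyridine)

+4

2 bromide outside the brackets (-1 each) → the complex ion is 2+.
Ligand charges: 2×Br = -2; 2×NH3 neutral; 1×bipy neutral; sum -2.
Pb + (-2) = 2+ ⇒ Pb is +4.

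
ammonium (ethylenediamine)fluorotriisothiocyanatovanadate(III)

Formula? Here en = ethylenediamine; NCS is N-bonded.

Ligands: 1 fluoro (F, -1), 1 ethylenediamine (en, neutral), 3 isothiocyanato (NCS, -1). Ligand charge sum = -4.
With V in oxidation state +3, the complex ion is [V...]^1−.
Charge balance with ammonium (+1) requires 1 complex ion per 1 ammonium.

NH4[V(en)F(NCS)3]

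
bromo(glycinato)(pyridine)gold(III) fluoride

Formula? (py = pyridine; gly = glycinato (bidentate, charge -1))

Ligands: 1 pyridine (py, neutral), 1 bromo (Br, -1), 1 glycinato (gly, -1). Ligand charge sum = -2.
With Au in oxidation state +3, the complex ion is [Au...]^1+.
Charge balance with fluoride (-1) requires 1 complex ion per 1 fluoride.

[AuBr(gly)(py)]F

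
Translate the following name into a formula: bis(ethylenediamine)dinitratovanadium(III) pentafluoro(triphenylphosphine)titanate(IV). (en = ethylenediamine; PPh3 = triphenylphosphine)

Cation [V…]: ligand charges -2, V(III) ⇒ ion charge 1+.
Anion [Ti…]: ligand charges -5, Ti(IV) ⇒ ion charge 1−.
One 1+ cation balances one 1− anion.

[V(en)2(NO3)2][TiF5(PPh3)]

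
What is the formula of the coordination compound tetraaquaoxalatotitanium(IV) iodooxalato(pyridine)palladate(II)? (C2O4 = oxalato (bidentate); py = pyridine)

[Ti(C2O4)(H2O)4][Pd(C2O4)I(py)]2

Cation [Ti…]: ligand charges -2, Ti(IV) ⇒ ion charge 2+.
Anion [Pd…]: ligand charges -3, Pd(II) ⇒ ion charge 1−.
One 2+ cation requires 2 of the 1− anion.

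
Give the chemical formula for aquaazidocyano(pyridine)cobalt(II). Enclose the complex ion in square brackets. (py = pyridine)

Ligands: 1 pyridine (py, neutral), 1 azido (N3, -1), 1 aqua (H2O, neutral), 1 cyano (CN, -1). Ligand charge sum = -2.
With Co in oxidation state +2, the complex ion is [Co...].

[Co(CN)(H2O)(N3)(py)]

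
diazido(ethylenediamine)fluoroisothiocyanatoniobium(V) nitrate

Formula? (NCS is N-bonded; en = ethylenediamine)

Ligands: 2 azido (N3, -1), 1 isothiocyanato (NCS, -1), 1 ethylenediamine (en, neutral), 1 fluoro (F, -1). Ligand charge sum = -4.
Charge balance with nitrate (-1) requires 1 complex ion per 1 nitrate.

[Nb(en)F(N3)2(NCS)]NO3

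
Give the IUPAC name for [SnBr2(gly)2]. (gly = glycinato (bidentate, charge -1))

There is no counter-ion, so the complex is neutral overall.
Ligand charges: 2×glycinato (-1 each), 2×bromo (-1 each); total -4. So Sn + (-4) = 0, giving Sn = +4.
Ligands are named alphabetically: bromo before glycinato.

dibromobis(glycinato)tin(IV)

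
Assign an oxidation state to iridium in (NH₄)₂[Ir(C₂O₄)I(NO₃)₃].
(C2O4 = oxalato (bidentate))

+4

2 ammonium outside the brackets (+1 each) → the complex ion is 2−.
Ligand charges: 3×NO3 = -3; 1×C2O4 = -2; 1×I = -1; sum -6.
Ir + (-6) = 2− ⇒ Ir is +4.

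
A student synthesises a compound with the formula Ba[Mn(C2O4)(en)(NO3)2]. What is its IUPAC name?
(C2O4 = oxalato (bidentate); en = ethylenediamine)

The 1 barium counter-ion carries a total charge of +2, so each complex ion is 2−.
Ligand charges: 2×nitrato (-1 each), 1×oxalato (-2 each), 1×ethylenediamine (neutral); total -4. So Mn + (-4) = 2−, giving Mn = +2.
Ligands are named alphabetically: ethylenediamine before nitrato before oxalato.
The complex ion is anionic, so manganese takes the -ate form manganate(II).

barium (ethylenediamine)dinitratooxalatomanganate(II)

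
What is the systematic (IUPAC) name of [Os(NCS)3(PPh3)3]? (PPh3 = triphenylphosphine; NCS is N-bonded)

triisothiocyanatotris(triphenylphosphine)osmium(III)

There is no counter-ion, so the complex is neutral overall.
Ligand charges: 3×triphenylphosphine (neutral), 3×isothiocyanato (-1 each); total -3. So Os + (-3) = 0, giving Os = +3.
Ligands are named alphabetically: isothiocyanato before triphenylphosphine.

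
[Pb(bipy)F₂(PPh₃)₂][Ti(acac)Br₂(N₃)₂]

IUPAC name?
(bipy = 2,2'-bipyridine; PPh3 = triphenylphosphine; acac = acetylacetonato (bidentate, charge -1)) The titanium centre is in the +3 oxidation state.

Ti is given as +3; the anion's ligand charges sum to -5, so the complex anion is 2−.
A 1:1 salt means the cation carries the equal and opposite charge, 2+.
Cation: ligand charges sum to -2; for the ion to be 2+, Pb = +4.

(2,2'-bipyridine)difluorobis(triphenylphosphine)lead(IV) (acetylacetonato)diazidodibromotitanate(III)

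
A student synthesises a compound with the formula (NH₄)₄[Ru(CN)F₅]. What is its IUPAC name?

ammonium cyanopentafluororuthenate(II)

The 4 ammonium counter-ions carry a total charge of +4, so each complex ion is 4−.
Ligand charges: 1×cyano (-1 each), 5×fluoro (-1 each); total -6. So Ru + (-6) = 4−, giving Ru = +2.
The complex ion is anionic, so ruthenium takes the -ate form ruthenate(II).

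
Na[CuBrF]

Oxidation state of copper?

+1

1 sodium outside the brackets (+1 each) → the complex ion is 1−.
Ligand charges: 1×F = -1; 1×Br = -1; sum -2.
Cu + (-2) = 1− ⇒ Cu is +1.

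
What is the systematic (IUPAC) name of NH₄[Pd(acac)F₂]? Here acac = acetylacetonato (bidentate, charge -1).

ammonium (acetylacetonato)difluoropalladate(II)

The 1 ammonium counter-ion carries a total charge of +1, so each complex ion is 1−.
Ligand charges: 1×acetylacetonato (-1 each), 2×fluoro (-1 each); total -3. So Pd + (-3) = 1−, giving Pd = +2.
Ligands are named alphabetically: acetylacetonato before fluoro.
The complex ion is anionic, so palladium takes the -ate form palladate(II).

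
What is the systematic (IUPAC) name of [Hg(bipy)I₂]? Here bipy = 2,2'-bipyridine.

(2,2'-bipyridine)diiodomercury(II)

There is no counter-ion, so the complex is neutral overall.
Ligand charges: 2×iodo (-1 each), 1×2,2'-bipyridine (neutral); total -2. So Hg + (-2) = 0, giving Hg = +2.
Ligands are named alphabetically: bipyridine before iodo.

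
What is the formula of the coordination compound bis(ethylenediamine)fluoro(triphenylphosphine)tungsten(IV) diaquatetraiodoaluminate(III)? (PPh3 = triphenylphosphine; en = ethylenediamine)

Cation [W…]: ligand charges -1, W(IV) ⇒ ion charge 3+.
Anion [Al…]: ligand charges -4, Al(III) ⇒ ion charge 1−.
One 3+ cation requires 3 of the 1− anion.

[W(en)2F(PPh3)][Al(H2O)2I4]3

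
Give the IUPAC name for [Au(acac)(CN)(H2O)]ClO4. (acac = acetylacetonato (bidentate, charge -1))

The 1 perchlorate counter-ion carries a total charge of -1, so each complex ion is 1+.
Ligand charges: 1×aqua (neutral), 1×acetylacetonato (-1 each), 1×cyano (-1 each); total -2. So Au + (-2) = 1+, giving Au = +3.
Ligands are named alphabetically: acetylacetonato before aqua before cyano.

(acetylacetonato)aquacyanogold(III) perchlorate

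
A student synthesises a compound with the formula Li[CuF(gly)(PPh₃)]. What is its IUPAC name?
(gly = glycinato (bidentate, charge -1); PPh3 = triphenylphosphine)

The 1 lithium counter-ion carries a total charge of +1, so each complex ion is 1−.
Ligand charges: 1×glycinato (-1 each), 1×fluoro (-1 each), 1×triphenylphosphine (neutral); total -2. So Cu + (-2) = 1−, giving Cu = +1.
The complex ion is anionic, so copper takes the -ate form cuprate(I).

lithium fluoro(glycinato)(triphenylphosphine)cuprate(I)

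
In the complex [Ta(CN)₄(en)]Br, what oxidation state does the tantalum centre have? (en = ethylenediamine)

1 bromide outside the brackets (-1 each) → the complex ion is 1+.
Ligand charges: 4×CN = -4; 1×en neutral; sum -4.
Ta + (-4) = 1+ ⇒ Ta is +5.

+5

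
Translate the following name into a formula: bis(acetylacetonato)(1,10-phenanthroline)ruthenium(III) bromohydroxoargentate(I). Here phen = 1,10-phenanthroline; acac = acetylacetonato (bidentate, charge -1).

[Ru(acac)2(phen)][AgBr(OH)]

Cation [Ru…]: ligand charges -2, Ru(III) ⇒ ion charge 1+.
Anion [Ag…]: ligand charges -2, Ag(I) ⇒ ion charge 1−.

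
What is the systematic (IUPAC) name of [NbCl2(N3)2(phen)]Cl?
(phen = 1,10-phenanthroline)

The 1 chloride counter-ion carries a total charge of -1, so each complex ion is 1+.
Ligand charges: 2×azido (-1 each), 1×1,10-phenanthroline (neutral), 2×chloro (-1 each); total -4. So Nb + (-4) = 1+, giving Nb = +5.
Ligands are named alphabetically: azido before chloro before phenanthroline.

diazidodichloro(1,10-phenanthroline)niobium(V) chloride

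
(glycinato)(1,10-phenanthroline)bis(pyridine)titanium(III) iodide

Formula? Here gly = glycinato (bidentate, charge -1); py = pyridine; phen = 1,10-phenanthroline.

[Ti(gly)(phen)(py)2]I2

Ligands: 1 glycinato (gly, -1), 2 pyridine (py, neutral), 1 1,10-phenanthroline (phen, neutral). Ligand charge sum = -1.
Charge balance with iodide (-1) requires 1 complex ion per 2 iodide.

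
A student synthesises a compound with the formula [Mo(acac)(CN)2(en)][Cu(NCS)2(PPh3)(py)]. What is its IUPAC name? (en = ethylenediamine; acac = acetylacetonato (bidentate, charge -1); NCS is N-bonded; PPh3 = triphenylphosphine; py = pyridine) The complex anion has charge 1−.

(acetylacetonato)dicyano(ethylenediamine)molybdenum(IV) diisothiocyanato(pyridine)(triphenylphosphine)cuprate(I)

The complex anion is given as 1−; its ligand charges sum to -2, so Cu = +1.
A 1:1 salt means the cation carries the equal and opposite charge, 1+.
Cation: ligand charges sum to -3; for the ion to be 1+, Mo = +4.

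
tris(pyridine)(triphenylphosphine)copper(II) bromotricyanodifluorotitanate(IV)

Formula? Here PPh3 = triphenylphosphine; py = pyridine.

Cation [Cu…]: ligand charges 0, Cu(II) ⇒ ion charge 2+.
Anion [Ti…]: ligand charges -6, Ti(IV) ⇒ ion charge 2−.
One 2+ cation balances one 2− anion.

[Cu(PPh3)(py)3][TiBr(CN)3F2]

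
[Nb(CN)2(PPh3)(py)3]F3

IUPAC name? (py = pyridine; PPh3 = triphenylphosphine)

dicyanotris(pyridine)(triphenylphosphine)niobium(V) fluoride

The 3 fluoride counter-ions carry a total charge of -3, so each complex ion is 3+.
Ligand charges: 3×pyridine (neutral), 2×cyano (-1 each), 1×triphenylphosphine (neutral); total -2. So Nb + (-2) = 3+, giving Nb = +5.
Ligands are named alphabetically: cyano before pyridine before triphenylphosphine.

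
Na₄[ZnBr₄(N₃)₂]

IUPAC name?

sodium diazidotetrabromozincate(II)

The 4 sodium counter-ions carry a total charge of +4, so each complex ion is 4−.
Ligand charges: 4×bromo (-1 each), 2×azido (-1 each); total -6. So Zn + (-6) = 4−, giving Zn = +2.
Ligands are named alphabetically: azido before bromo.
The complex ion is anionic, so zinc takes the -ate form zincate(II).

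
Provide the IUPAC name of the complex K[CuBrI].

The 1 potassium counter-ion carries a total charge of +1, so each complex ion is 1−.
Ligand charges: 1×bromo (-1 each), 1×iodo (-1 each); total -2. So Cu + (-2) = 1−, giving Cu = +1.
Ligands are named alphabetically: bromo before iodo.
The complex ion is anionic, so copper takes the -ate form cuprate(I).

potassium bromoiodocuprate(I)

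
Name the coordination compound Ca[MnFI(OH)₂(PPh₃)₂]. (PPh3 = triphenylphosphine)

The 1 calcium counter-ion carries a total charge of +2, so each complex ion is 2−.
Ligand charges: 1×iodo (-1 each), 2×hydroxo (-1 each), 1×fluoro (-1 each), 2×triphenylphosphine (neutral); total -4. So Mn + (-4) = 2−, giving Mn = +2.
Ligands are named alphabetically: fluoro before hydroxo before iodo before triphenylphosphine.
The complex ion is anionic, so manganese takes the -ate form manganate(II).

calcium fluorodihydroxoiodobis(triphenylphosphine)manganate(II)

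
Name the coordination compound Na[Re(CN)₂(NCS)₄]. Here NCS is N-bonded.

The 1 sodium counter-ion carries a total charge of +1, so each complex ion is 1−.
Ligand charges: 4×isothiocyanato (-1 each), 2×cyano (-1 each); total -6. So Re + (-6) = 1−, giving Re = +5.
Ligands are named alphabetically: cyano before isothiocyanato.
The complex ion is anionic, so rhenium takes the -ate form rhenate(V).

sodium dicyanotetraisothiocyanatorhenate(V)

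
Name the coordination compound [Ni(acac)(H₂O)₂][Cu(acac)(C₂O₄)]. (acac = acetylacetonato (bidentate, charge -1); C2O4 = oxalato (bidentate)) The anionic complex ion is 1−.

(acetylacetonato)diaquanickel(II) (acetylacetonato)oxalatocuprate(II)

Both ions are complex: the cation is named first with the plain metal name, the anion second with the -ate form; each ion's ligands are alphabetised independently.
The complex anion is given as 1−; its ligand charges sum to -3, so Cu = +2.
A 1:1 salt means the cation carries the equal and opposite charge, 1+.
Cation: ligand charges sum to -1; for the ion to be 1+, Ni = +2.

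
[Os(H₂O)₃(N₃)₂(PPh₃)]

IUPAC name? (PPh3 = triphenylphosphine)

triaquadiazido(triphenylphosphine)osmium(II)

There is no counter-ion, so the complex is neutral overall.
Ligand charges: 2×azido (-1 each), 1×triphenylphosphine (neutral), 3×aqua (neutral); total -2. So Os + (-2) = 0, giving Os = +2.
Ligands are named alphabetically: aqua before azido before triphenylphosphine.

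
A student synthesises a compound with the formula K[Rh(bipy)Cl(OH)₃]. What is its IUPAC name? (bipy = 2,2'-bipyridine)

The 1 potassium counter-ion carries a total charge of +1, so each complex ion is 1−.
Ligand charges: 1×2,2'-bipyridine (neutral), 3×hydroxo (-1 each), 1×chloro (-1 each); total -4. So Rh + (-4) = 1−, giving Rh = +3.
Ligands are named alphabetically: bipyridine before chloro before hydroxo.
The complex ion is anionic, so rhodium takes the -ate form rhodate(III).

potassium (2,2'-bipyridine)chlorotrihydroxorhodate(III)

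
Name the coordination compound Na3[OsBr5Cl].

sodium pentabromochloroosmate(III)

The 3 sodium counter-ions carry a total charge of +3, so each complex ion is 3−.
Ligand charges: 1×chloro (-1 each), 5×bromo (-1 each); total -6. So Os + (-6) = 3−, giving Os = +3.
The complex ion is anionic, so osmium takes the -ate form osmate(III).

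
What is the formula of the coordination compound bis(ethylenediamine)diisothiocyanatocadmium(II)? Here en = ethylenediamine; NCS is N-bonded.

[Cd(en)2(NCS)2]

Ligands: 2 ethylenediamine (en, neutral), 2 isothiocyanato (NCS, -1). Ligand charge sum = -2.
With Cd in oxidation state +2, the complex ion is [Cd...].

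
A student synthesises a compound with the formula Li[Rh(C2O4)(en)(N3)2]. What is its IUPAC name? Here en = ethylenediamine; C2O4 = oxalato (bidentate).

The 1 lithium counter-ion carries a total charge of +1, so each complex ion is 1−.
Ligand charges: 1×ethylenediamine (neutral), 1×oxalato (-2 each), 2×azido (-1 each); total -4. So Rh + (-4) = 1−, giving Rh = +3.
Ligands are named alphabetically: azido before ethylenediamine before oxalato.
The complex ion is anionic, so rhodium takes the -ate form rhodate(III).

lithium diazido(ethylenediamine)oxalatorhodate(III)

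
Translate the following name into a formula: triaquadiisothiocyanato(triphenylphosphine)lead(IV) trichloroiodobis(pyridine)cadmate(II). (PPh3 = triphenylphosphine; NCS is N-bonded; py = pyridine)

[Pb(H2O)3(NCS)2(PPh3)][CdCl3I(py)2]

Cation [Pb…]: ligand charges -2, Pb(IV) ⇒ ion charge 2+.
Anion [Cd…]: ligand charges -4, Cd(II) ⇒ ion charge 2−.
One 2+ cation balances one 2− anion.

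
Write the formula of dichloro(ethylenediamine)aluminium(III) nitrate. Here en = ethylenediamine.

[AlCl2(en)]NO3

Ligands: 2 chloro (Cl, -1), 1 ethylenediamine (en, neutral). Ligand charge sum = -2.
With Al in oxidation state +3, the complex ion is [Al...]^1+.
Charge balance with nitrate (-1) requires 1 complex ion per 1 nitrate.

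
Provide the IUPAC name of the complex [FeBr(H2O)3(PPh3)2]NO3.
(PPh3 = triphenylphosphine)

triaquabromobis(triphenylphosphine)iron(II) nitrate

The 1 nitrate counter-ion carries a total charge of -1, so each complex ion is 1+.
Ligand charges: 3×aqua (neutral), 2×triphenylphosphine (neutral), 1×bromo (-1 each); total -1. So Fe + (-1) = 1+, giving Fe = +2.
Ligands are named alphabetically: aqua before bromo before triphenylphosphine.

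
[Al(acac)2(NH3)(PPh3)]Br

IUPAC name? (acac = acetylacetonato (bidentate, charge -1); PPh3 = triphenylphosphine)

The 1 bromide counter-ion carries a total charge of -1, so each complex ion is 1+.
Ligand charges: 2×acetylacetonato (-1 each), 1×triphenylphosphine (neutral), 1×ammine (neutral); total -2. So Al + (-2) = 1+, giving Al = +3.
Ligands are named alphabetically: acetylacetonato before ammine before triphenylphosphine.

bis(acetylacetonato)ammine(triphenylphosphine)aluminium(III) bromide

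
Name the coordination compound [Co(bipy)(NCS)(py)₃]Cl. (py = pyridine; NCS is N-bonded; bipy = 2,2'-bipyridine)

(2,2'-bipyridine)isothiocyanatotris(pyridine)cobalt(II) chloride

The 1 chloride counter-ion carries a total charge of -1, so each complex ion is 1+.
Ligand charges: 3×pyridine (neutral), 1×isothiocyanato (-1 each), 1×2,2'-bipyridine (neutral); total -1. So Co + (-1) = 1+, giving Co = +2.
Ligands are named alphabetically: bipyridine before isothiocyanato before pyridine.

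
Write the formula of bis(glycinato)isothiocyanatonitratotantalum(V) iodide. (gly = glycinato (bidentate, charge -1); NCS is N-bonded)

Ligands: 1 nitrato (NO3, -1), 2 glycinato (gly, -1), 1 isothiocyanato (NCS, -1). Ligand charge sum = -4.
With Ta in oxidation state +5, the complex ion is [Ta...]^1+.
Charge balance with iodide (-1) requires 1 complex ion per 1 iodide.

[Ta(gly)2(NCS)(NO3)]I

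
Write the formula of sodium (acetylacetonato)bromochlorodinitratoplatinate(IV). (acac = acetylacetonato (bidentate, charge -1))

Ligands: 1 acetylacetonato (acac, -1), 1 bromo (Br, -1), 2 nitrato (NO3, -1), 1 chloro (Cl, -1). Ligand charge sum = -5.
With Pt in oxidation state +4, the complex ion is [Pt...]^1−.
Charge balance with sodium (+1) requires 1 complex ion per 1 sodium.

Na[Pt(acac)BrCl(NO3)2]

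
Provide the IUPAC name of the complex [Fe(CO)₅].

There is no counter-ion, so the complex is neutral overall.
Ligand charges: 5×carbonyl (neutral); total 0. So Fe + (0) = 0, giving Fe = 0.

pentacarbonyliron(0)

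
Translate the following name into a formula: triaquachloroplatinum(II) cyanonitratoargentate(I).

Cation [Pt…]: ligand charges -1, Pt(II) ⇒ ion charge 1+.
Anion [Ag…]: ligand charges -2, Ag(I) ⇒ ion charge 1−.

[PtCl(H2O)3][Ag(CN)(NO3)]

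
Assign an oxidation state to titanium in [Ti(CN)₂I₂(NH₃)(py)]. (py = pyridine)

+4

No counter-ion: the bracketed complex is neutral.
Ligand charges: 1×NH3 neutral; 2×I = -2; 2×CN = -2; 1×py neutral; sum -4.
Ti + (-4) = 0 ⇒ Ti is +4.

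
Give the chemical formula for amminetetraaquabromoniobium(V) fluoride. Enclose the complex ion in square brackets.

Ligands: 1 ammine (NH3, neutral), 1 bromo (Br, -1), 4 aqua (H2O, neutral). Ligand charge sum = -1.
Charge balance with fluoride (-1) requires 1 complex ion per 4 fluoride.

[NbBr(H2O)4(NH3)]F4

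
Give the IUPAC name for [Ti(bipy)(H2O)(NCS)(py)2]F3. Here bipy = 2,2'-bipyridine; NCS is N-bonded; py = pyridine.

The 3 fluoride counter-ions carry a total charge of -3, so each complex ion is 3+.
Ligand charges: 1×aqua (neutral), 1×2,2'-bipyridine (neutral), 1×isothiocyanato (-1 each), 2×pyridine (neutral); total -1. So Ti + (-1) = 3+, giving Ti = +4.
Ligands are named alphabetically: aqua before bipyridine before isothiocyanato before pyridine.

aqua(2,2'-bipyridine)isothiocyanatobis(pyridine)titanium(IV) fluoride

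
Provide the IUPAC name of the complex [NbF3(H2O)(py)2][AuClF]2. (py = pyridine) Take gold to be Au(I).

Au is given as +1; the anion's ligand charges sum to -2, so the complex anion is 1−.
With 2 anions per cation, the cation must be 2×1 = 2+.
Cation: ligand charges sum to -3; for the ion to be 2+, Nb = +5.

aquatrifluorobis(pyridine)niobium(V) chlorofluoroaurate(I)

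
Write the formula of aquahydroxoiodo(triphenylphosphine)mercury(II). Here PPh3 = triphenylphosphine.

Ligands: 1 iodo (I, -1), 1 aqua (H2O, neutral), 1 triphenylphosphine (PPh3, neutral), 1 hydroxo (OH, -1). Ligand charge sum = -2.
With Hg in oxidation state +2, the complex ion is [Hg...].

[Hg(H2O)I(OH)(PPh3)]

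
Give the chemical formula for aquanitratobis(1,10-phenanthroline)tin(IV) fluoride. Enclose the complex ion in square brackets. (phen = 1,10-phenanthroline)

Ligands: 2 1,10-phenanthroline (phen, neutral), 1 aqua (H2O, neutral), 1 nitrato (NO3, -1). Ligand charge sum = -1.
Charge balance with fluoride (-1) requires 1 complex ion per 3 fluoride.

[Sn(H2O)(NO3)(phen)2]F3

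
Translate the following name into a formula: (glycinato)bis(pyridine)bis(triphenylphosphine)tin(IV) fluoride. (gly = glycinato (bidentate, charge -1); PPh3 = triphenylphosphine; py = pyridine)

[Sn(gly)(PPh3)2(py)2]F3

Ligands: 1 glycinato (gly, -1), 2 triphenylphosphine (PPh3, neutral), 2 pyridine (py, neutral). Ligand charge sum = -1.
With Sn in oxidation state +4, the complex ion is [Sn...]^3+.
Charge balance with fluoride (-1) requires 1 complex ion per 3 fluoride.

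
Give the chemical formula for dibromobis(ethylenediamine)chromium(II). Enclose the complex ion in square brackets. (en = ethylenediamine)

Ligands: 2 ethylenediamine (en, neutral), 2 bromo (Br, -1). Ligand charge sum = -2.
With Cr in oxidation state +2, the complex ion is [Cr...].

[CrBr2(en)2]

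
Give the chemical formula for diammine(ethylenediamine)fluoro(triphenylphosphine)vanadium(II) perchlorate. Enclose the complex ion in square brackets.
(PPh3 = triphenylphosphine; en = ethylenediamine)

[V(en)F(NH3)2(PPh3)]ClO4

Ligands: 1 fluoro (F, -1), 1 triphenylphosphine (PPh3, neutral), 1 ethylenediamine (en, neutral), 2 ammine (NH3, neutral). Ligand charge sum = -1.
With V in oxidation state +2, the complex ion is [V...]^1+.
Charge balance with perchlorate (-1) requires 1 complex ion per 1 perchlorate.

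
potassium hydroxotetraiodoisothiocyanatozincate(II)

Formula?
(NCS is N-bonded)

K4[ZnI4(NCS)(OH)]

Ligands: 4 iodo (I, -1), 1 hydroxo (OH, -1), 1 isothiocyanato (NCS, -1). Ligand charge sum = -6.
With Zn in oxidation state +2, the complex ion is [Zn...]^4−.
Charge balance with potassium (+1) requires 1 complex ion per 4 potassium.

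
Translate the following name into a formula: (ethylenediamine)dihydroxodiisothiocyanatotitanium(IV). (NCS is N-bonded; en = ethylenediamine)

Ligands: 2 hydroxo (OH, -1), 2 isothiocyanato (NCS, -1), 1 ethylenediamine (en, neutral). Ligand charge sum = -4.
With Ti in oxidation state +4, the complex ion is [Ti...].

[Ti(en)(NCS)2(OH)2]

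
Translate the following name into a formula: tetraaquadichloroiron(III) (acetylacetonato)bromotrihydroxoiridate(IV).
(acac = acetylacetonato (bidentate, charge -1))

[FeCl2(H2O)4][Ir(acac)Br(OH)3]

Cation [Fe…]: ligand charges -2, Fe(III) ⇒ ion charge 1+.
Anion [Ir…]: ligand charges -5, Ir(IV) ⇒ ion charge 1−.
One 1+ cation balances one 1− anion.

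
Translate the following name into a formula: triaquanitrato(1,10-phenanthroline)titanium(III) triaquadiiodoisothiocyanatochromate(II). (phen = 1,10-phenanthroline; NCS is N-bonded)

[Ti(H2O)3(NO3)(phen)][Cr(H2O)3I2(NCS)]2

Cation [Ti…]: ligand charges -1, Ti(III) ⇒ ion charge 2+.
Anion [Cr…]: ligand charges -3, Cr(II) ⇒ ion charge 1−.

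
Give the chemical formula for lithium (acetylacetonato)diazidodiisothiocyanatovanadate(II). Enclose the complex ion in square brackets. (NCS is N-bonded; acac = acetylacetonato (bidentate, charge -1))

Ligands: 2 isothiocyanato (NCS, -1), 1 acetylacetonato (acac, -1), 2 azido (N3, -1). Ligand charge sum = -5.
With V in oxidation state +2, the complex ion is [V...]^3−.
Charge balance with lithium (+1) requires 1 complex ion per 3 lithium.

Li3[V(acac)(N3)2(NCS)2]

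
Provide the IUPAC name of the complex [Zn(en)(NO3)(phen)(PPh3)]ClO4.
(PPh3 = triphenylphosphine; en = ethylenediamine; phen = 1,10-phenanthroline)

The 1 perchlorate counter-ion carries a total charge of -1, so each complex ion is 1+.
Ligand charges: 1×triphenylphosphine (neutral), 1×nitrato (-1 each), 1×ethylenediamine (neutral), 1×1,10-phenanthroline (neutral); total -1. So Zn + (-1) = 1+, giving Zn = +2.
Ligands are named alphabetically: ethylenediamine before nitrato before phenanthroline before triphenylphosphine.

(ethylenediamine)nitrato(1,10-phenanthroline)(triphenylphosphine)zinc(II) perchlorate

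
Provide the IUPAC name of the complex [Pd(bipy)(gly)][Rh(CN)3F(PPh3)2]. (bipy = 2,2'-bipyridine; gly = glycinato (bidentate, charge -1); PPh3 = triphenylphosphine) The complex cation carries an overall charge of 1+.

(2,2'-bipyridine)(glycinato)palladium(II) tricyanofluorobis(triphenylphosphine)rhodate(III)

Both ions are complex: the cation is named first with the plain metal name, the anion second with the -ate form; each ion's ligands are alphabetised independently.
The complex cation is given as 1+; its ligand charges sum to -1, so Pd = +2.
A 1:1 salt means the anion carries the equal and opposite charge, 1−.
Anion: ligand charges sum to -4; for the ion to be 1−, Rh = +3.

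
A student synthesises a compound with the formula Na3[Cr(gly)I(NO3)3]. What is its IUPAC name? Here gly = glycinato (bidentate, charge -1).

sodium (glycinato)iodotrinitratochromate(II)

The 3 sodium counter-ions carry a total charge of +3, so each complex ion is 3−.
Ligand charges: 3×nitrato (-1 each), 1×iodo (-1 each), 1×glycinato (-1 each); total -5. So Cr + (-5) = 3−, giving Cr = +2.
Ligands are named alphabetically: glycinato before iodo before nitrato.
The complex ion is anionic, so chromium takes the -ate form chromate(II).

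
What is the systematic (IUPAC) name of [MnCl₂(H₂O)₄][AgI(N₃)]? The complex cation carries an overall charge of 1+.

The complex cation is given as 1+; its ligand charges sum to -2, so Mn = +3.
A 1:1 salt means the anion carries the equal and opposite charge, 1−.
Anion: ligand charges sum to -2; for the ion to be 1−, Ag = +1.

tetraaquadichloromanganese(III) azidoiodoargentate(I)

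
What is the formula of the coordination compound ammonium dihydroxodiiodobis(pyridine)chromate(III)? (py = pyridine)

NH4[CrI2(OH)2(py)2]

Ligands: 2 pyridine (py, neutral), 2 iodo (I, -1), 2 hydroxo (OH, -1). Ligand charge sum = -4.
With Cr in oxidation state +3, the complex ion is [Cr...]^1−.
Charge balance with ammonium (+1) requires 1 complex ion per 1 ammonium.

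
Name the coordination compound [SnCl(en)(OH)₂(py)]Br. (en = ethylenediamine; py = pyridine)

chloro(ethylenediamine)dihydroxo(pyridine)tin(IV) bromide

The 1 bromide counter-ion carries a total charge of -1, so each complex ion is 1+.
Ligand charges: 1×ethylenediamine (neutral), 2×hydroxo (-1 each), 1×chloro (-1 each), 1×pyridine (neutral); total -3. So Sn + (-3) = 1+, giving Sn = +4.
Ligands are named alphabetically: chloro before ethylenediamine before hydroxo before pyridine.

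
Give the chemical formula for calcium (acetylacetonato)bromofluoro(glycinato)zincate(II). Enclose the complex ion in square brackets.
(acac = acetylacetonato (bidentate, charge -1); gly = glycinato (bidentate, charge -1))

Ligands: 1 acetylacetonato (acac, -1), 1 glycinato (gly, -1), 1 fluoro (F, -1), 1 bromo (Br, -1). Ligand charge sum = -4.
With Zn in oxidation state +2, the complex ion is [Zn...]^2−.
Charge balance with calcium (+2) requires 1 complex ion per 1 calcium.

Ca[Zn(acac)BrF(gly)]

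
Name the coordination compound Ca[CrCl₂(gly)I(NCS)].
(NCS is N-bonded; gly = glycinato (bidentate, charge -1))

calcium dichloro(glycinato)iodoisothiocyanatochromate(III)

The 1 calcium counter-ion carries a total charge of +2, so each complex ion is 2−.
Ligand charges: 1×isothiocyanato (-1 each), 2×chloro (-1 each), 1×glycinato (-1 each), 1×iodo (-1 each); total -5. So Cr + (-5) = 2−, giving Cr = +3.
The complex ion is anionic, so chromium takes the -ate form chromate(III).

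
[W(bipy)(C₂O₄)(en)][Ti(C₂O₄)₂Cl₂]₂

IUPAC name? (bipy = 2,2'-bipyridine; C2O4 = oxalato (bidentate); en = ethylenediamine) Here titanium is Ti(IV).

(2,2'-bipyridine)(ethylenediamine)oxalatotungsten(VI) dichlorodioxalatotitanate(IV)

Ti is given as +4; the anion's ligand charges sum to -6, so the complex anion is 2−.
With 2 anions per cation, the cation must be 2×2 = 4+.
Cation: ligand charges sum to -2; for the ion to be 4+, W = +6.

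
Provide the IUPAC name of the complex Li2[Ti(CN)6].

The 2 lithium counter-ions carry a total charge of +2, so each complex ion is 2−.
Ligand charges: 6×cyano (-1 each); total -6. So Ti + (-6) = 2−, giving Ti = +4.
The complex ion is anionic, so titanium takes the -ate form titanate(IV).

lithium hexacyanotitanate(IV)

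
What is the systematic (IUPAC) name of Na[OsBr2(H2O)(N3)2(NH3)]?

sodium ammineaquadiazidodibromoosmate(III)

The 1 sodium counter-ion carries a total charge of +1, so each complex ion is 1−.
Ligand charges: 1×aqua (neutral), 1×ammine (neutral), 2×azido (-1 each), 2×bromo (-1 each); total -4. So Os + (-4) = 1−, giving Os = +3.
Ligands are named alphabetically: ammine before aqua before azido before bromo.
The complex ion is anionic, so osmium takes the -ate form osmate(III).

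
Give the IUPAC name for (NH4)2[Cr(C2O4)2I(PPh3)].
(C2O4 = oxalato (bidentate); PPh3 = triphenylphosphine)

ammonium iododioxalato(triphenylphosphine)chromate(III)

The 2 ammonium counter-ions carry a total charge of +2, so each complex ion is 2−.
Ligand charges: 1×iodo (-1 each), 2×oxalato (-2 each), 1×triphenylphosphine (neutral); total -5. So Cr + (-5) = 2−, giving Cr = +3.
Ligands are named alphabetically: iodo before oxalato before triphenylphosphine.
The complex ion is anionic, so chromium takes the -ate form chromate(III).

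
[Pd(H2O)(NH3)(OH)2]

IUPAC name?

There is no counter-ion, so the complex is neutral overall.
Ligand charges: 2×hydroxo (-1 each), 1×ammine (neutral), 1×aqua (neutral); total -2. So Pd + (-2) = 0, giving Pd = +2.
Ligands are named alphabetically: ammine before aqua before hydroxo.

ammineaquadihydroxopalladium(II)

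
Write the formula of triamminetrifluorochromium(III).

Ligands: 3 fluoro (F, -1), 3 ammine (NH3, neutral). Ligand charge sum = -3.
With Cr in oxidation state +3, the complex ion is [Cr...].

[CrF3(NH3)3]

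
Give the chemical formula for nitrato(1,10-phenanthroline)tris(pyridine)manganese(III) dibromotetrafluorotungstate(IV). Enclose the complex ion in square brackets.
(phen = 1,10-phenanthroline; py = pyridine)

[Mn(NO3)(phen)(py)3][WBr2F4]

Cation [Mn…]: ligand charges -1, Mn(III) ⇒ ion charge 2+.
Anion [W…]: ligand charges -6, W(IV) ⇒ ion charge 2−.
One 2+ cation balances one 2− anion.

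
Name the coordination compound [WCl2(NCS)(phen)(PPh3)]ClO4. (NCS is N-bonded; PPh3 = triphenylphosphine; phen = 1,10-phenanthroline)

dichloroisothiocyanato(1,10-phenanthroline)(triphenylphosphine)tungsten(IV) perchlorate

The 1 perchlorate counter-ion carries a total charge of -1, so each complex ion is 1+.
Ligand charges: 2×chloro (-1 each), 1×isothiocyanato (-1 each), 1×triphenylphosphine (neutral), 1×1,10-phenanthroline (neutral); total -3. So W + (-3) = 1+, giving W = +4.
Ligands are named alphabetically: chloro before isothiocyanato before phenanthroline before triphenylphosphine.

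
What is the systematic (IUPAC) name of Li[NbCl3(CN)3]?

The 1 lithium counter-ion carries a total charge of +1, so each complex ion is 1−.
Ligand charges: 3×chloro (-1 each), 3×cyano (-1 each); total -6. So Nb + (-6) = 1−, giving Nb = +5.
The complex ion is anionic, so niobium takes the -ate form niobate(V).

lithium trichlorotricyanoniobate(V)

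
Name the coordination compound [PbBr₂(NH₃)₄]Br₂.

tetraamminedibromolead(IV) bromide

The 2 bromide counter-ions carry a total charge of -2, so each complex ion is 2+.
Ligand charges: 2×bromo (-1 each), 4×ammine (neutral); total -2. So Pb + (-2) = 2+, giving Pb = +4.
Ligands are named alphabetically: ammine before bromo.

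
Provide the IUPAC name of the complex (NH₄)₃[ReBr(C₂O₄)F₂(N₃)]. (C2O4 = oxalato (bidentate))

The 3 ammonium counter-ions carry a total charge of +3, so each complex ion is 3−.
Ligand charges: 1×oxalato (-2 each), 1×bromo (-1 each), 2×fluoro (-1 each), 1×azido (-1 each); total -6. So Re + (-6) = 3−, giving Re = +3.
Ligands are named alphabetically: azido before bromo before fluoro before oxalato.
The complex ion is anionic, so rhenium takes the -ate form rhenate(III).

ammonium azidobromodifluorooxalatorhenate(III)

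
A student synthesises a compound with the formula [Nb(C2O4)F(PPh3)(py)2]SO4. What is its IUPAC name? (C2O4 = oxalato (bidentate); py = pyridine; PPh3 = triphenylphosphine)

fluorooxalatobis(pyridine)(triphenylphosphine)niobium(V) sulfate

The 1 sulfate counter-ion carries a total charge of -2, so each complex ion is 2+.
Ligand charges: 1×oxalato (-2 each), 1×fluoro (-1 each), 2×pyridine (neutral), 1×triphenylphosphine (neutral); total -3. So Nb + (-3) = 2+, giving Nb = +5.
Ligands are named alphabetically: fluoro before oxalato before pyridine before triphenylphosphine.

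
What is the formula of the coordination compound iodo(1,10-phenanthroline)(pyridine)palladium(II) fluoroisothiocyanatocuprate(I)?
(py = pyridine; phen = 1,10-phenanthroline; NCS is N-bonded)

[PdI(phen)(py)][CuF(NCS)]

Cation [Pd…]: ligand charges -1, Pd(II) ⇒ ion charge 1+.
Anion [Cu…]: ligand charges -2, Cu(I) ⇒ ion charge 1−.
One 1+ cation balances one 1− anion.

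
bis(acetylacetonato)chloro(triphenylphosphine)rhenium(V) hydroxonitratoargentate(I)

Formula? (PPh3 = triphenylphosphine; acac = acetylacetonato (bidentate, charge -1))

Cation [Re…]: ligand charges -3, Re(V) ⇒ ion charge 2+.
Anion [Ag…]: ligand charges -2, Ag(I) ⇒ ion charge 1−.

[Re(acac)2Cl(PPh3)][Ag(NO3)(OH)]2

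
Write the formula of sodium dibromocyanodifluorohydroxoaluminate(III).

Ligands: 1 cyano (CN, -1), 1 hydroxo (OH, -1), 2 bromo (Br, -1), 2 fluoro (F, -1). Ligand charge sum = -6.
With Al in oxidation state +3, the complex ion is [Al...]^3−.
Charge balance with sodium (+1) requires 1 complex ion per 3 sodium.

Na3[AlBr2(CN)F2(OH)]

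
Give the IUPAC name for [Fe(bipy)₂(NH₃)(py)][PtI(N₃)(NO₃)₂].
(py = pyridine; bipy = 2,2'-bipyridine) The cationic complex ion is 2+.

Both ions are complex: the cation is named first with the plain metal name, the anion second with the -ate form; each ion's ligands are alphabetised independently.
The complex cation is given as 2+; its ligand charges sum to 0, so Fe = +2.
A 1:1 salt means the anion carries the equal and opposite charge, 2−.
Anion: ligand charges sum to -4; for the ion to be 2−, Pt = +2.

amminebis(2,2'-bipyridine)(pyridine)iron(II) azidoiododinitratoplatinate(II)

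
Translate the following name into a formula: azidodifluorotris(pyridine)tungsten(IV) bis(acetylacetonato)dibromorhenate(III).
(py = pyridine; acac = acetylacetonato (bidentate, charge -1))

[WF2(N3)(py)3][Re(acac)2Br2]

Cation [W…]: ligand charges -3, W(IV) ⇒ ion charge 1+.
Anion [Re…]: ligand charges -4, Re(III) ⇒ ion charge 1−.
One 1+ cation balances one 1− anion.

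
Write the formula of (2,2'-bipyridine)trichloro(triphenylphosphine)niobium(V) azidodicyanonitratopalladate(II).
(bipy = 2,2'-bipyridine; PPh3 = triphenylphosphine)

[Nb(bipy)Cl3(PPh3)][Pd(CN)2(N3)(NO3)]

Cation [Nb…]: ligand charges -3, Nb(V) ⇒ ion charge 2+.
Anion [Pd…]: ligand charges -4, Pd(II) ⇒ ion charge 2−.
One 2+ cation balances one 2− anion.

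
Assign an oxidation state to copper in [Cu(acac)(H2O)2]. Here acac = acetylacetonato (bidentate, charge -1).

No counter-ion: the bracketed complex is neutral.
Ligand charges: 2×H2O neutral; 1×acac = -1; sum -1.
Cu + (-1) = 0 ⇒ Cu is +1.

+1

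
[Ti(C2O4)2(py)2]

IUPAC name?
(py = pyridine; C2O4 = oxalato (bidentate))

There is no counter-ion, so the complex is neutral overall.
Ligand charges: 2×pyridine (neutral), 2×oxalato (-2 each); total -4. So Ti + (-4) = 0, giving Ti = +4.
Ligands are named alphabetically: oxalato before pyridine.

dioxalatobis(pyridine)titanium(IV)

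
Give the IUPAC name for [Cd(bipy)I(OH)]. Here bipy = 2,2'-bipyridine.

(2,2'-bipyridine)hydroxoiodocadmium(II)

There is no counter-ion, so the complex is neutral overall.
Ligand charges: 1×2,2'-bipyridine (neutral), 1×iodo (-1 each), 1×hydroxo (-1 each); total -2. So Cd + (-2) = 0, giving Cd = +2.
Ligands are named alphabetically: bipyridine before hydroxo before iodo.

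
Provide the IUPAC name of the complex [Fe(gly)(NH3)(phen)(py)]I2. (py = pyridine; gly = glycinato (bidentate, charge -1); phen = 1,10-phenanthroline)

The 2 iodide counter-ions carry a total charge of -2, so each complex ion is 2+.
Ligand charges: 1×pyridine (neutral), 1×ammine (neutral), 1×glycinato (-1 each), 1×1,10-phenanthroline (neutral); total -1. So Fe + (-1) = 2+, giving Fe = +3.
Ligands are named alphabetically: ammine before glycinato before phenanthroline before pyridine.

ammine(glycinato)(1,10-phenanthroline)(pyridine)iron(III) iodide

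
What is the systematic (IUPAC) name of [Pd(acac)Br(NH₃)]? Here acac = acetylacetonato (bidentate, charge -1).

There is no counter-ion, so the complex is neutral overall.
Ligand charges: 1×acetylacetonato (-1 each), 1×bromo (-1 each), 1×ammine (neutral); total -2. So Pd + (-2) = 0, giving Pd = +2.
Ligands are named alphabetically: acetylacetonato before ammine before bromo.

(acetylacetonato)amminebromopalladium(II)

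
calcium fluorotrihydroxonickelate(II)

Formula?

Ligands: 1 fluoro (F, -1), 3 hydroxo (OH, -1). Ligand charge sum = -4.
With Ni in oxidation state +2, the complex ion is [Ni...]^2−.
Charge balance with calcium (+2) requires 1 complex ion per 1 calcium.

Ca[NiF(OH)3]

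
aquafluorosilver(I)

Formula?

[AgF(H2O)]

Ligands: 1 fluoro (F, -1), 1 aqua (H2O, neutral). Ligand charge sum = -1.
With Ag in oxidation state +1, the complex ion is [Ag...].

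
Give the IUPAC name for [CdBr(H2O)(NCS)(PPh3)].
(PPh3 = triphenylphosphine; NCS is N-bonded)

aquabromoisothiocyanato(triphenylphosphine)cadmium(II)

There is no counter-ion, so the complex is neutral overall.
Ligand charges: 1×triphenylphosphine (neutral), 1×bromo (-1 each), 1×isothiocyanato (-1 each), 1×aqua (neutral); total -2. So Cd + (-2) = 0, giving Cd = +2.
Ligands are named alphabetically: aqua before bromo before isothiocyanato before triphenylphosphine.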